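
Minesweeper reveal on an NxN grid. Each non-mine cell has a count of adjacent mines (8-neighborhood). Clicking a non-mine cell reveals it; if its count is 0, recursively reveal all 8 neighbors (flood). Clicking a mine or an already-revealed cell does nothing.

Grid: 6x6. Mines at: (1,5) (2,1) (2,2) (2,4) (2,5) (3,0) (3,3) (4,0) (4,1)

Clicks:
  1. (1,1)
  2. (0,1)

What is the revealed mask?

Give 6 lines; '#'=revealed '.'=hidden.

Click 1 (1,1) count=2: revealed 1 new [(1,1)] -> total=1
Click 2 (0,1) count=0: revealed 9 new [(0,0) (0,1) (0,2) (0,3) (0,4) (1,0) (1,2) (1,3) (1,4)] -> total=10

Answer: #####.
#####.
......
......
......
......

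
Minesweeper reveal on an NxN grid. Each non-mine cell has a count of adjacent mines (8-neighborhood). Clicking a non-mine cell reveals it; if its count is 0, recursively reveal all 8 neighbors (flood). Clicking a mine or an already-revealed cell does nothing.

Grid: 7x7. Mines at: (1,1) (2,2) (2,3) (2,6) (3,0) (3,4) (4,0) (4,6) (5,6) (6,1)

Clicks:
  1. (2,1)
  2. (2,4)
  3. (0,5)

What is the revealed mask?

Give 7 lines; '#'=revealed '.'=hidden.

Click 1 (2,1) count=3: revealed 1 new [(2,1)] -> total=1
Click 2 (2,4) count=2: revealed 1 new [(2,4)] -> total=2
Click 3 (0,5) count=0: revealed 10 new [(0,2) (0,3) (0,4) (0,5) (0,6) (1,2) (1,3) (1,4) (1,5) (1,6)] -> total=12

Answer: ..#####
..#####
.#..#..
.......
.......
.......
.......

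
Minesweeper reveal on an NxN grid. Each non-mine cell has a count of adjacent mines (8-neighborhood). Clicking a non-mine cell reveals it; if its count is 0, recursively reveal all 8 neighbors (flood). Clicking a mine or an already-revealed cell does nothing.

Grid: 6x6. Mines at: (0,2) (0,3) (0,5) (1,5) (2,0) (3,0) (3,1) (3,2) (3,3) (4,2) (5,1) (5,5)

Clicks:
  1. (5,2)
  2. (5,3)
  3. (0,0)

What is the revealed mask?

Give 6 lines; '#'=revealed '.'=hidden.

Click 1 (5,2) count=2: revealed 1 new [(5,2)] -> total=1
Click 2 (5,3) count=1: revealed 1 new [(5,3)] -> total=2
Click 3 (0,0) count=0: revealed 4 new [(0,0) (0,1) (1,0) (1,1)] -> total=6

Answer: ##....
##....
......
......
......
..##..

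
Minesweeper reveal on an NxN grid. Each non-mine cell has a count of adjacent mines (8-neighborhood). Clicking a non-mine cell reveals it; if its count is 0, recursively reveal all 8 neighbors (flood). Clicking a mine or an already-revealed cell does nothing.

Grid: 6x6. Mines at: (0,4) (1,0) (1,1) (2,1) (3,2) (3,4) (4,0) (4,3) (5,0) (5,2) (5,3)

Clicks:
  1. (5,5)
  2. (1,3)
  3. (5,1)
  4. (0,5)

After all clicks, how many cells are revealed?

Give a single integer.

Answer: 7

Derivation:
Click 1 (5,5) count=0: revealed 4 new [(4,4) (4,5) (5,4) (5,5)] -> total=4
Click 2 (1,3) count=1: revealed 1 new [(1,3)] -> total=5
Click 3 (5,1) count=3: revealed 1 new [(5,1)] -> total=6
Click 4 (0,5) count=1: revealed 1 new [(0,5)] -> total=7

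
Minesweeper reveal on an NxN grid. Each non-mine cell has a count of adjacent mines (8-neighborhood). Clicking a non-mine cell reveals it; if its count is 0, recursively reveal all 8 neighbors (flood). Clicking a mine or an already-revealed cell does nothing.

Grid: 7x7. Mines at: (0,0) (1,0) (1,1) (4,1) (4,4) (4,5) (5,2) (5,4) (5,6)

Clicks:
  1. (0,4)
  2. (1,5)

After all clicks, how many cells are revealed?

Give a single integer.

Answer: 20

Derivation:
Click 1 (0,4) count=0: revealed 20 new [(0,2) (0,3) (0,4) (0,5) (0,6) (1,2) (1,3) (1,4) (1,5) (1,6) (2,2) (2,3) (2,4) (2,5) (2,6) (3,2) (3,3) (3,4) (3,5) (3,6)] -> total=20
Click 2 (1,5) count=0: revealed 0 new [(none)] -> total=20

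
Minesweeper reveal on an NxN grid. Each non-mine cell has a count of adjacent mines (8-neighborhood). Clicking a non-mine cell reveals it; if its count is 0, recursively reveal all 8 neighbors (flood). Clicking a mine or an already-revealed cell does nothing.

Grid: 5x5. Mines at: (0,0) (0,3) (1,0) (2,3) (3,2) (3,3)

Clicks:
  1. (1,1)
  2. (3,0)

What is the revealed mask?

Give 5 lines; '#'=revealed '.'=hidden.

Click 1 (1,1) count=2: revealed 1 new [(1,1)] -> total=1
Click 2 (3,0) count=0: revealed 6 new [(2,0) (2,1) (3,0) (3,1) (4,0) (4,1)] -> total=7

Answer: .....
.#...
##...
##...
##...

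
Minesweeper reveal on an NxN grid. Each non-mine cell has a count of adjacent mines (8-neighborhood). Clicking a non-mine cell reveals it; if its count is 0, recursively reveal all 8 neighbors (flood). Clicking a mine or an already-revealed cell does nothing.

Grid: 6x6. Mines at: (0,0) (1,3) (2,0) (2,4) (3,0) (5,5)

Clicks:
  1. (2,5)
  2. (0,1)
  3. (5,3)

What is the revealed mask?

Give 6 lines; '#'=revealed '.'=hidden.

Answer: .#....
......
.###.#
.####.
#####.
#####.

Derivation:
Click 1 (2,5) count=1: revealed 1 new [(2,5)] -> total=1
Click 2 (0,1) count=1: revealed 1 new [(0,1)] -> total=2
Click 3 (5,3) count=0: revealed 17 new [(2,1) (2,2) (2,3) (3,1) (3,2) (3,3) (3,4) (4,0) (4,1) (4,2) (4,3) (4,4) (5,0) (5,1) (5,2) (5,3) (5,4)] -> total=19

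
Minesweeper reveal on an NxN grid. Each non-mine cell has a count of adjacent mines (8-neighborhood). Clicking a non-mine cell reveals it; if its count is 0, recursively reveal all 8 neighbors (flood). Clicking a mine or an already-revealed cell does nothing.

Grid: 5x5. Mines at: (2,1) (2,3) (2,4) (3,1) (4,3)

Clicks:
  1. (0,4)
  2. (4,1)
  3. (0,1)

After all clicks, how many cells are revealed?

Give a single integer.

Click 1 (0,4) count=0: revealed 10 new [(0,0) (0,1) (0,2) (0,3) (0,4) (1,0) (1,1) (1,2) (1,3) (1,4)] -> total=10
Click 2 (4,1) count=1: revealed 1 new [(4,1)] -> total=11
Click 3 (0,1) count=0: revealed 0 new [(none)] -> total=11

Answer: 11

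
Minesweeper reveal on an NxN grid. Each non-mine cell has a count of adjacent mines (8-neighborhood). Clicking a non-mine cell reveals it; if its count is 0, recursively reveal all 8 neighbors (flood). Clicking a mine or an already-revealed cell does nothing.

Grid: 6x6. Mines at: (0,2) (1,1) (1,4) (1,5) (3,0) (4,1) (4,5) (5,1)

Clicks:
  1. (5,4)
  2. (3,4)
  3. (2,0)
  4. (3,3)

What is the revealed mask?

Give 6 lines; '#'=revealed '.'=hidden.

Click 1 (5,4) count=1: revealed 1 new [(5,4)] -> total=1
Click 2 (3,4) count=1: revealed 1 new [(3,4)] -> total=2
Click 3 (2,0) count=2: revealed 1 new [(2,0)] -> total=3
Click 4 (3,3) count=0: revealed 10 new [(2,2) (2,3) (2,4) (3,2) (3,3) (4,2) (4,3) (4,4) (5,2) (5,3)] -> total=13

Answer: ......
......
#.###.
..###.
..###.
..###.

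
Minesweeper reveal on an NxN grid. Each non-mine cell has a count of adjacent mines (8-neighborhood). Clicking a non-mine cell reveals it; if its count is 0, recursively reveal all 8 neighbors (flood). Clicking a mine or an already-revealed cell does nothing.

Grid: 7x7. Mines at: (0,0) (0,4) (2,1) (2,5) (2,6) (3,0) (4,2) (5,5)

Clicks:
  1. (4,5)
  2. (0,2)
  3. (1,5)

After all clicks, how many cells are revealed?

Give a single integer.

Click 1 (4,5) count=1: revealed 1 new [(4,5)] -> total=1
Click 2 (0,2) count=0: revealed 6 new [(0,1) (0,2) (0,3) (1,1) (1,2) (1,3)] -> total=7
Click 3 (1,5) count=3: revealed 1 new [(1,5)] -> total=8

Answer: 8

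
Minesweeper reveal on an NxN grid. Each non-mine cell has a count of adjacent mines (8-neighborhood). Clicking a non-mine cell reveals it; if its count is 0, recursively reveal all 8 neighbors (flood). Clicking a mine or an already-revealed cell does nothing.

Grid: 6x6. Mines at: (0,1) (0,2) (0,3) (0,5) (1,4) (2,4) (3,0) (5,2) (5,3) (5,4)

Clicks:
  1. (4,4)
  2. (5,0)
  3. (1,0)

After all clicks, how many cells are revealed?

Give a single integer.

Click 1 (4,4) count=2: revealed 1 new [(4,4)] -> total=1
Click 2 (5,0) count=0: revealed 4 new [(4,0) (4,1) (5,0) (5,1)] -> total=5
Click 3 (1,0) count=1: revealed 1 new [(1,0)] -> total=6

Answer: 6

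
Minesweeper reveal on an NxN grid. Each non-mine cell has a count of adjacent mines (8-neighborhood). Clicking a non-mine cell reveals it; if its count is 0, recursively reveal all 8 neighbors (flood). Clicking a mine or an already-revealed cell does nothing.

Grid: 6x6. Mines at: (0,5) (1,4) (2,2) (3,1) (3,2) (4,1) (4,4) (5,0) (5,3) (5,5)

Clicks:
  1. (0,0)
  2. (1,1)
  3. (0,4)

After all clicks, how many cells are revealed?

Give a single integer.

Answer: 11

Derivation:
Click 1 (0,0) count=0: revealed 10 new [(0,0) (0,1) (0,2) (0,3) (1,0) (1,1) (1,2) (1,3) (2,0) (2,1)] -> total=10
Click 2 (1,1) count=1: revealed 0 new [(none)] -> total=10
Click 3 (0,4) count=2: revealed 1 new [(0,4)] -> total=11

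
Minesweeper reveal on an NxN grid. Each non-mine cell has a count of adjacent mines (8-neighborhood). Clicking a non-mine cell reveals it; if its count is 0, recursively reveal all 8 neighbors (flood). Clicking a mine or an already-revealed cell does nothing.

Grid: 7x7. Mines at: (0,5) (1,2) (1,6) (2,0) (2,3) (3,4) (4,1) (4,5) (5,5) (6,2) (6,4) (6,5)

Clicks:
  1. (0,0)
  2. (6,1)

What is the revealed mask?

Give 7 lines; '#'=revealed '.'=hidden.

Click 1 (0,0) count=0: revealed 4 new [(0,0) (0,1) (1,0) (1,1)] -> total=4
Click 2 (6,1) count=1: revealed 1 new [(6,1)] -> total=5

Answer: ##.....
##.....
.......
.......
.......
.......
.#.....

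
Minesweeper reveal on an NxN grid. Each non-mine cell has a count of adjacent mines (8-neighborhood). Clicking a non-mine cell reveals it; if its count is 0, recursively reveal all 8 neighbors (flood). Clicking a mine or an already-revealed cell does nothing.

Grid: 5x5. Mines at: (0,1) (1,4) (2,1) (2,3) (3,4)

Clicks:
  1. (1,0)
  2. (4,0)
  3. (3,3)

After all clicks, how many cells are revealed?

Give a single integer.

Click 1 (1,0) count=2: revealed 1 new [(1,0)] -> total=1
Click 2 (4,0) count=0: revealed 8 new [(3,0) (3,1) (3,2) (3,3) (4,0) (4,1) (4,2) (4,3)] -> total=9
Click 3 (3,3) count=2: revealed 0 new [(none)] -> total=9

Answer: 9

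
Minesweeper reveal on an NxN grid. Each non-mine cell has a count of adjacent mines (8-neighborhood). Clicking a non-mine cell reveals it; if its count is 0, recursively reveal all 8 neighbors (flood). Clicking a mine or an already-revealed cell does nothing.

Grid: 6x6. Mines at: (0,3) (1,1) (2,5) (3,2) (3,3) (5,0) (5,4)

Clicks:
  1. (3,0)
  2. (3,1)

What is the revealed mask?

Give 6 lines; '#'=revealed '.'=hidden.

Answer: ......
......
##....
##....
##....
......

Derivation:
Click 1 (3,0) count=0: revealed 6 new [(2,0) (2,1) (3,0) (3,1) (4,0) (4,1)] -> total=6
Click 2 (3,1) count=1: revealed 0 new [(none)] -> total=6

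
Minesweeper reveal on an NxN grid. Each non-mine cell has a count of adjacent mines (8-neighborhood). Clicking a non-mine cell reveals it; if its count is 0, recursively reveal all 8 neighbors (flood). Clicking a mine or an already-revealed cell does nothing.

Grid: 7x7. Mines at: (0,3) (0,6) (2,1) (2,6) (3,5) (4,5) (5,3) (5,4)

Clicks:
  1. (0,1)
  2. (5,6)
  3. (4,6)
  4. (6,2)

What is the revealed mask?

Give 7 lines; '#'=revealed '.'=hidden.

Click 1 (0,1) count=0: revealed 6 new [(0,0) (0,1) (0,2) (1,0) (1,1) (1,2)] -> total=6
Click 2 (5,6) count=1: revealed 1 new [(5,6)] -> total=7
Click 3 (4,6) count=2: revealed 1 new [(4,6)] -> total=8
Click 4 (6,2) count=1: revealed 1 new [(6,2)] -> total=9

Answer: ###....
###....
.......
.......
......#
......#
..#....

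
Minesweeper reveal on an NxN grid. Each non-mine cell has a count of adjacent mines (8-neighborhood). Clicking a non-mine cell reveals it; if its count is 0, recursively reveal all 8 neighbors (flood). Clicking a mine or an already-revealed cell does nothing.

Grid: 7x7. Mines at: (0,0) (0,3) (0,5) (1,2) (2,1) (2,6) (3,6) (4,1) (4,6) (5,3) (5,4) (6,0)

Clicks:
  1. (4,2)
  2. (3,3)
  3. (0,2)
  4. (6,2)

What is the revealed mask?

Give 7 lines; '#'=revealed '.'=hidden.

Click 1 (4,2) count=2: revealed 1 new [(4,2)] -> total=1
Click 2 (3,3) count=0: revealed 14 new [(1,3) (1,4) (1,5) (2,2) (2,3) (2,4) (2,5) (3,2) (3,3) (3,4) (3,5) (4,3) (4,4) (4,5)] -> total=15
Click 3 (0,2) count=2: revealed 1 new [(0,2)] -> total=16
Click 4 (6,2) count=1: revealed 1 new [(6,2)] -> total=17

Answer: ..#....
...###.
..####.
..####.
..####.
.......
..#....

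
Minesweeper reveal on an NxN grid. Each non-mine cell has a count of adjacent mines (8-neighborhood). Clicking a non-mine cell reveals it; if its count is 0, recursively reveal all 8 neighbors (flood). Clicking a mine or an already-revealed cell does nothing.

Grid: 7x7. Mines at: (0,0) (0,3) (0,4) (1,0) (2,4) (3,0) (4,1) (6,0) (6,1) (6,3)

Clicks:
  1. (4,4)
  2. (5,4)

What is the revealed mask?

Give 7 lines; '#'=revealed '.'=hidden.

Click 1 (4,4) count=0: revealed 24 new [(0,5) (0,6) (1,5) (1,6) (2,5) (2,6) (3,2) (3,3) (3,4) (3,5) (3,6) (4,2) (4,3) (4,4) (4,5) (4,6) (5,2) (5,3) (5,4) (5,5) (5,6) (6,4) (6,5) (6,6)] -> total=24
Click 2 (5,4) count=1: revealed 0 new [(none)] -> total=24

Answer: .....##
.....##
.....##
..#####
..#####
..#####
....###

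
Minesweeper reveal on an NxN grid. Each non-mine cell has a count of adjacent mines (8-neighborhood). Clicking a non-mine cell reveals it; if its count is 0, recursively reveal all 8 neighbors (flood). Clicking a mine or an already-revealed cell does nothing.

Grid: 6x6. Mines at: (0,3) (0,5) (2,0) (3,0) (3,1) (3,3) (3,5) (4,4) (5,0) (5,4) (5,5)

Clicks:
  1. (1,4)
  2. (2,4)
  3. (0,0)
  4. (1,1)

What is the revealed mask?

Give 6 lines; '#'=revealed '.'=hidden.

Click 1 (1,4) count=2: revealed 1 new [(1,4)] -> total=1
Click 2 (2,4) count=2: revealed 1 new [(2,4)] -> total=2
Click 3 (0,0) count=0: revealed 6 new [(0,0) (0,1) (0,2) (1,0) (1,1) (1,2)] -> total=8
Click 4 (1,1) count=1: revealed 0 new [(none)] -> total=8

Answer: ###...
###.#.
....#.
......
......
......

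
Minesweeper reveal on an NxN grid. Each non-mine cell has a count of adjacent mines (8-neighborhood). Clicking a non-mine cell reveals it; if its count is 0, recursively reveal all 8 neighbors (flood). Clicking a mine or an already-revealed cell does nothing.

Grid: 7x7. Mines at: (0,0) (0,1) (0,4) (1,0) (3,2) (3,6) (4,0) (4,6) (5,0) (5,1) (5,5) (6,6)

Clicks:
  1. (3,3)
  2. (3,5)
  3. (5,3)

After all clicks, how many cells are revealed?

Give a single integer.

Answer: 11

Derivation:
Click 1 (3,3) count=1: revealed 1 new [(3,3)] -> total=1
Click 2 (3,5) count=2: revealed 1 new [(3,5)] -> total=2
Click 3 (5,3) count=0: revealed 9 new [(4,2) (4,3) (4,4) (5,2) (5,3) (5,4) (6,2) (6,3) (6,4)] -> total=11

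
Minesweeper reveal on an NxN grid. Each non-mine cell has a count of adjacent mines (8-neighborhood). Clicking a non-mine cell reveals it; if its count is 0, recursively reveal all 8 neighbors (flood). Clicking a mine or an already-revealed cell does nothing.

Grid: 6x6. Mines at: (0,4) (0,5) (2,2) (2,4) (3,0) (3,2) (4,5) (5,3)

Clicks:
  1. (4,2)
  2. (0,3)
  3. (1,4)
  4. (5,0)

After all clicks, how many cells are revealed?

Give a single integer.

Click 1 (4,2) count=2: revealed 1 new [(4,2)] -> total=1
Click 2 (0,3) count=1: revealed 1 new [(0,3)] -> total=2
Click 3 (1,4) count=3: revealed 1 new [(1,4)] -> total=3
Click 4 (5,0) count=0: revealed 5 new [(4,0) (4,1) (5,0) (5,1) (5,2)] -> total=8

Answer: 8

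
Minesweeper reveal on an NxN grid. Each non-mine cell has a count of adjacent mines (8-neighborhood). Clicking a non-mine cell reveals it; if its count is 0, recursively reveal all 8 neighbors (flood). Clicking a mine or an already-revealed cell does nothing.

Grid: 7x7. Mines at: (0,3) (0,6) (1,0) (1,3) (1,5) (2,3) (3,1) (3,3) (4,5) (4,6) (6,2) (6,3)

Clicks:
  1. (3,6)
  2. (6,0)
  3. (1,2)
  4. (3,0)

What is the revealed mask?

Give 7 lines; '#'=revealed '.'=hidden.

Click 1 (3,6) count=2: revealed 1 new [(3,6)] -> total=1
Click 2 (6,0) count=0: revealed 6 new [(4,0) (4,1) (5,0) (5,1) (6,0) (6,1)] -> total=7
Click 3 (1,2) count=3: revealed 1 new [(1,2)] -> total=8
Click 4 (3,0) count=1: revealed 1 new [(3,0)] -> total=9

Answer: .......
..#....
.......
#.....#
##.....
##.....
##.....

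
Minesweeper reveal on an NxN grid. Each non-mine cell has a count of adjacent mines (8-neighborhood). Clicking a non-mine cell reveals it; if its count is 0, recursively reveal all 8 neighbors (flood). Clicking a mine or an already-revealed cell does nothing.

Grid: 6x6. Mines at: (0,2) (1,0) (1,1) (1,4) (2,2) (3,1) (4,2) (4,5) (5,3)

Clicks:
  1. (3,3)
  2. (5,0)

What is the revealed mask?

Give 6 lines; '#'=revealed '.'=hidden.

Answer: ......
......
......
...#..
##....
##....

Derivation:
Click 1 (3,3) count=2: revealed 1 new [(3,3)] -> total=1
Click 2 (5,0) count=0: revealed 4 new [(4,0) (4,1) (5,0) (5,1)] -> total=5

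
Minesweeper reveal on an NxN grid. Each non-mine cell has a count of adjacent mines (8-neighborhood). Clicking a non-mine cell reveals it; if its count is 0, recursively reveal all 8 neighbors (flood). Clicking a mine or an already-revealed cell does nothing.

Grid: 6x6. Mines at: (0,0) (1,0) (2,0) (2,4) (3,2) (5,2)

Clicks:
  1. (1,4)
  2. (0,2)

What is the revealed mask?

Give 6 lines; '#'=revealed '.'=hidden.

Answer: .#####
.#####
.###..
......
......
......

Derivation:
Click 1 (1,4) count=1: revealed 1 new [(1,4)] -> total=1
Click 2 (0,2) count=0: revealed 12 new [(0,1) (0,2) (0,3) (0,4) (0,5) (1,1) (1,2) (1,3) (1,5) (2,1) (2,2) (2,3)] -> total=13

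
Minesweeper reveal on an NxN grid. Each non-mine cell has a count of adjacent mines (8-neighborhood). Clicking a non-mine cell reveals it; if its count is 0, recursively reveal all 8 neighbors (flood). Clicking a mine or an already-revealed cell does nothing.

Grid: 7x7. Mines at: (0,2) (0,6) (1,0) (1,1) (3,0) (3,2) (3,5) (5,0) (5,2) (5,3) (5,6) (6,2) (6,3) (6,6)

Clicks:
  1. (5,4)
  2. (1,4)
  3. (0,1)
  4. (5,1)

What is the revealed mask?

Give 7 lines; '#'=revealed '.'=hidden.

Answer: .#.###.
...###.
...###.
.......
.......
.#..#..
.......

Derivation:
Click 1 (5,4) count=2: revealed 1 new [(5,4)] -> total=1
Click 2 (1,4) count=0: revealed 9 new [(0,3) (0,4) (0,5) (1,3) (1,4) (1,5) (2,3) (2,4) (2,5)] -> total=10
Click 3 (0,1) count=3: revealed 1 new [(0,1)] -> total=11
Click 4 (5,1) count=3: revealed 1 new [(5,1)] -> total=12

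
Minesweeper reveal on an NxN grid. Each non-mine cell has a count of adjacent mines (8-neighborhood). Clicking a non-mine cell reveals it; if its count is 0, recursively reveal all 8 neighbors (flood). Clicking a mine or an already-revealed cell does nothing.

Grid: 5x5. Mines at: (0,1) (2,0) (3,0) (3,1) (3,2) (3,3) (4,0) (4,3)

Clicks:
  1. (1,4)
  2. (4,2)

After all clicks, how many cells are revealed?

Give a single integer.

Click 1 (1,4) count=0: revealed 9 new [(0,2) (0,3) (0,4) (1,2) (1,3) (1,4) (2,2) (2,3) (2,4)] -> total=9
Click 2 (4,2) count=4: revealed 1 new [(4,2)] -> total=10

Answer: 10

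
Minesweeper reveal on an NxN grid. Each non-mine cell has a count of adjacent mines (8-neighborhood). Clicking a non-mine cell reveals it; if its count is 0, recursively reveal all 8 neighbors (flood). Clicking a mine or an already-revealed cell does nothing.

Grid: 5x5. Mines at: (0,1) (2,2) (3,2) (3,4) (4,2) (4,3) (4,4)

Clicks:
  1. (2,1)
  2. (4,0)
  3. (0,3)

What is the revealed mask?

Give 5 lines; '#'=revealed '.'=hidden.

Answer: ..###
#####
##.##
##...
##...

Derivation:
Click 1 (2,1) count=2: revealed 1 new [(2,1)] -> total=1
Click 2 (4,0) count=0: revealed 7 new [(1,0) (1,1) (2,0) (3,0) (3,1) (4,0) (4,1)] -> total=8
Click 3 (0,3) count=0: revealed 8 new [(0,2) (0,3) (0,4) (1,2) (1,3) (1,4) (2,3) (2,4)] -> total=16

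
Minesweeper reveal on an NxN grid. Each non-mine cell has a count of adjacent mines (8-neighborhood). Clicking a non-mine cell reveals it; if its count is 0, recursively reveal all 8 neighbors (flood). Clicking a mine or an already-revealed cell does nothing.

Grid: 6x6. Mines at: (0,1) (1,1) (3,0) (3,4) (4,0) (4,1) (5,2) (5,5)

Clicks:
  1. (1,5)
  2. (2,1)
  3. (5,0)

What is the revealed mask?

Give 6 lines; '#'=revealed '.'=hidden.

Answer: ..####
..####
.#####
......
......
#.....

Derivation:
Click 1 (1,5) count=0: revealed 12 new [(0,2) (0,3) (0,4) (0,5) (1,2) (1,3) (1,4) (1,5) (2,2) (2,3) (2,4) (2,5)] -> total=12
Click 2 (2,1) count=2: revealed 1 new [(2,1)] -> total=13
Click 3 (5,0) count=2: revealed 1 new [(5,0)] -> total=14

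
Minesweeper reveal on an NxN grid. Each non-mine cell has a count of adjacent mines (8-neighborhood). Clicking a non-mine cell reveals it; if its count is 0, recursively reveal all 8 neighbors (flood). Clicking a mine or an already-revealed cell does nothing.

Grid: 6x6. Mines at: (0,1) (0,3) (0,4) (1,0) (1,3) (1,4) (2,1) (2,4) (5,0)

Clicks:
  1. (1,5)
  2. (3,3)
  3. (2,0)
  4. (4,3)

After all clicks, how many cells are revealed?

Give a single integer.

Click 1 (1,5) count=3: revealed 1 new [(1,5)] -> total=1
Click 2 (3,3) count=1: revealed 1 new [(3,3)] -> total=2
Click 3 (2,0) count=2: revealed 1 new [(2,0)] -> total=3
Click 4 (4,3) count=0: revealed 14 new [(3,1) (3,2) (3,4) (3,5) (4,1) (4,2) (4,3) (4,4) (4,5) (5,1) (5,2) (5,3) (5,4) (5,5)] -> total=17

Answer: 17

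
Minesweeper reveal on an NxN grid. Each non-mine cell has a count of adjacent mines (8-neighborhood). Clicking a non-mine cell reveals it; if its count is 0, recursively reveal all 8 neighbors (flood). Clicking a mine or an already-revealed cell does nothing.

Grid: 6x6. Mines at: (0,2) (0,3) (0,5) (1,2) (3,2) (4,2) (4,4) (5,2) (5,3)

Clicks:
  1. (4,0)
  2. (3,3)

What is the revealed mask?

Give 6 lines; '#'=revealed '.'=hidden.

Answer: ##....
##....
##....
##.#..
##....
##....

Derivation:
Click 1 (4,0) count=0: revealed 12 new [(0,0) (0,1) (1,0) (1,1) (2,0) (2,1) (3,0) (3,1) (4,0) (4,1) (5,0) (5,1)] -> total=12
Click 2 (3,3) count=3: revealed 1 new [(3,3)] -> total=13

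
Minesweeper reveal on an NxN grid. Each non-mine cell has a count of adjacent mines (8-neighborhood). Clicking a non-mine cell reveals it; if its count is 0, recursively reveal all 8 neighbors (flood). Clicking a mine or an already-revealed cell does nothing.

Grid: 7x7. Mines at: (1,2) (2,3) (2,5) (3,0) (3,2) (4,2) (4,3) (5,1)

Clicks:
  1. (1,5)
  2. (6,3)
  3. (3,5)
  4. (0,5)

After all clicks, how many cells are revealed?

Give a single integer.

Answer: 24

Derivation:
Click 1 (1,5) count=1: revealed 1 new [(1,5)] -> total=1
Click 2 (6,3) count=0: revealed 16 new [(3,4) (3,5) (3,6) (4,4) (4,5) (4,6) (5,2) (5,3) (5,4) (5,5) (5,6) (6,2) (6,3) (6,4) (6,5) (6,6)] -> total=17
Click 3 (3,5) count=1: revealed 0 new [(none)] -> total=17
Click 4 (0,5) count=0: revealed 7 new [(0,3) (0,4) (0,5) (0,6) (1,3) (1,4) (1,6)] -> total=24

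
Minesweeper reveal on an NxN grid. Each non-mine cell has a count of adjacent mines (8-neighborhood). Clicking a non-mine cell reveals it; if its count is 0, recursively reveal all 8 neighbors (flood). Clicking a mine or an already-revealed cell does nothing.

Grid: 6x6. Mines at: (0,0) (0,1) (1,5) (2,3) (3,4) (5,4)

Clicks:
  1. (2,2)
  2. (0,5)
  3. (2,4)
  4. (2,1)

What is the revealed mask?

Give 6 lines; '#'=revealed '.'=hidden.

Click 1 (2,2) count=1: revealed 1 new [(2,2)] -> total=1
Click 2 (0,5) count=1: revealed 1 new [(0,5)] -> total=2
Click 3 (2,4) count=3: revealed 1 new [(2,4)] -> total=3
Click 4 (2,1) count=0: revealed 17 new [(1,0) (1,1) (1,2) (2,0) (2,1) (3,0) (3,1) (3,2) (3,3) (4,0) (4,1) (4,2) (4,3) (5,0) (5,1) (5,2) (5,3)] -> total=20

Answer: .....#
###...
###.#.
####..
####..
####..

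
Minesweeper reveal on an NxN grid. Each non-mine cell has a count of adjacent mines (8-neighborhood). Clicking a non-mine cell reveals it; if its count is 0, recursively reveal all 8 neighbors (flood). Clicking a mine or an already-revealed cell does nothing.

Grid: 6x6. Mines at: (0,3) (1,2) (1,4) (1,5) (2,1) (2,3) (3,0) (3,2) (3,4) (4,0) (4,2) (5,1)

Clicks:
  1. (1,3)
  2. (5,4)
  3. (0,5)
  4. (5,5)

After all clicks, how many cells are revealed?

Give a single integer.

Answer: 8

Derivation:
Click 1 (1,3) count=4: revealed 1 new [(1,3)] -> total=1
Click 2 (5,4) count=0: revealed 6 new [(4,3) (4,4) (4,5) (5,3) (5,4) (5,5)] -> total=7
Click 3 (0,5) count=2: revealed 1 new [(0,5)] -> total=8
Click 4 (5,5) count=0: revealed 0 new [(none)] -> total=8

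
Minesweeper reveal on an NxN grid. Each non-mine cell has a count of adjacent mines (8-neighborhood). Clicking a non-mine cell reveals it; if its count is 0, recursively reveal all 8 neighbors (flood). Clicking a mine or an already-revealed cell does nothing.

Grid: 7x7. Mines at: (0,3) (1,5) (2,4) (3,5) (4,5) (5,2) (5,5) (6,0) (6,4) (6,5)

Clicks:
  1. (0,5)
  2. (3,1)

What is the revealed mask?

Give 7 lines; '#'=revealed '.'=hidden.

Answer: ###..#.
####...
####...
####...
####...
##.....
.......

Derivation:
Click 1 (0,5) count=1: revealed 1 new [(0,5)] -> total=1
Click 2 (3,1) count=0: revealed 21 new [(0,0) (0,1) (0,2) (1,0) (1,1) (1,2) (1,3) (2,0) (2,1) (2,2) (2,3) (3,0) (3,1) (3,2) (3,3) (4,0) (4,1) (4,2) (4,3) (5,0) (5,1)] -> total=22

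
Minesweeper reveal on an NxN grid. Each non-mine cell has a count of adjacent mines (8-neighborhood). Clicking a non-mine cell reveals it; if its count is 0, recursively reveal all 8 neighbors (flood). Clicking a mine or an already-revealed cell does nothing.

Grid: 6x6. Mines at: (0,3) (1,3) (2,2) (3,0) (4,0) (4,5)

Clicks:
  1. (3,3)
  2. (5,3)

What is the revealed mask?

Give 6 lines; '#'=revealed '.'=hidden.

Answer: ......
......
......
.####.
.####.
.####.

Derivation:
Click 1 (3,3) count=1: revealed 1 new [(3,3)] -> total=1
Click 2 (5,3) count=0: revealed 11 new [(3,1) (3,2) (3,4) (4,1) (4,2) (4,3) (4,4) (5,1) (5,2) (5,3) (5,4)] -> total=12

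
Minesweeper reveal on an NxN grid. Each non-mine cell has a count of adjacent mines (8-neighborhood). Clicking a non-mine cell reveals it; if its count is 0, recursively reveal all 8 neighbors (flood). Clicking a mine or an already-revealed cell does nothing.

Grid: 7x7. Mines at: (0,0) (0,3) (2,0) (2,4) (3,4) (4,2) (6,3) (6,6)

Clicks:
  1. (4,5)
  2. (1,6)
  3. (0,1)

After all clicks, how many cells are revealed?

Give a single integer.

Click 1 (4,5) count=1: revealed 1 new [(4,5)] -> total=1
Click 2 (1,6) count=0: revealed 13 new [(0,4) (0,5) (0,6) (1,4) (1,5) (1,6) (2,5) (2,6) (3,5) (3,6) (4,6) (5,5) (5,6)] -> total=14
Click 3 (0,1) count=1: revealed 1 new [(0,1)] -> total=15

Answer: 15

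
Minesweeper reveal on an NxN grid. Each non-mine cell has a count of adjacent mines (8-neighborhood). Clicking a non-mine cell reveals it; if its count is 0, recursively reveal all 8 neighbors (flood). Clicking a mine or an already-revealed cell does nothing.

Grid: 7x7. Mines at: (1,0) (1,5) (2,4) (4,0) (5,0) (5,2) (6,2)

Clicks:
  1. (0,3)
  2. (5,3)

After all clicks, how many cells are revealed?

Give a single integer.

Click 1 (0,3) count=0: revealed 17 new [(0,1) (0,2) (0,3) (0,4) (1,1) (1,2) (1,3) (1,4) (2,1) (2,2) (2,3) (3,1) (3,2) (3,3) (4,1) (4,2) (4,3)] -> total=17
Click 2 (5,3) count=2: revealed 1 new [(5,3)] -> total=18

Answer: 18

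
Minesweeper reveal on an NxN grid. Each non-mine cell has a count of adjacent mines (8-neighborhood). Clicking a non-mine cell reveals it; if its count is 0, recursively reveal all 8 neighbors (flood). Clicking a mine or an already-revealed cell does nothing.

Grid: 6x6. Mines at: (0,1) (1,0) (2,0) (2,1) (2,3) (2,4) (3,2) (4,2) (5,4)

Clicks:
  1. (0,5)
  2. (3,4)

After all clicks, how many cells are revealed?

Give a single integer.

Click 1 (0,5) count=0: revealed 8 new [(0,2) (0,3) (0,4) (0,5) (1,2) (1,3) (1,4) (1,5)] -> total=8
Click 2 (3,4) count=2: revealed 1 new [(3,4)] -> total=9

Answer: 9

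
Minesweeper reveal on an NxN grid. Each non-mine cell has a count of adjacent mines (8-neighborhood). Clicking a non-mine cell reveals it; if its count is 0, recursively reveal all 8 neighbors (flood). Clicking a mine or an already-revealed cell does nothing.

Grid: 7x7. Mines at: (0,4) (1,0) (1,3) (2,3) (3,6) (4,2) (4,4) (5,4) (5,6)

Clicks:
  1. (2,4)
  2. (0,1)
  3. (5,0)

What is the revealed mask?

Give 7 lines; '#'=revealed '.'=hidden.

Answer: .#.....
.......
##..#..
##.....
##.....
####...
####...

Derivation:
Click 1 (2,4) count=2: revealed 1 new [(2,4)] -> total=1
Click 2 (0,1) count=1: revealed 1 new [(0,1)] -> total=2
Click 3 (5,0) count=0: revealed 14 new [(2,0) (2,1) (3,0) (3,1) (4,0) (4,1) (5,0) (5,1) (5,2) (5,3) (6,0) (6,1) (6,2) (6,3)] -> total=16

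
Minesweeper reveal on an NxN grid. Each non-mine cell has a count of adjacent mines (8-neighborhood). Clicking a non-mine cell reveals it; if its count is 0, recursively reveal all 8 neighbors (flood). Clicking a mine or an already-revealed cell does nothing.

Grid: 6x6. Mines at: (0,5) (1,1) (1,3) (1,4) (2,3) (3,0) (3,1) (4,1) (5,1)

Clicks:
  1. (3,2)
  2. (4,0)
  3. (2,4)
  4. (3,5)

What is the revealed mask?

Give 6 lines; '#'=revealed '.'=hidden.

Click 1 (3,2) count=3: revealed 1 new [(3,2)] -> total=1
Click 2 (4,0) count=4: revealed 1 new [(4,0)] -> total=2
Click 3 (2,4) count=3: revealed 1 new [(2,4)] -> total=3
Click 4 (3,5) count=0: revealed 12 new [(2,5) (3,3) (3,4) (3,5) (4,2) (4,3) (4,4) (4,5) (5,2) (5,3) (5,4) (5,5)] -> total=15

Answer: ......
......
....##
..####
#.####
..####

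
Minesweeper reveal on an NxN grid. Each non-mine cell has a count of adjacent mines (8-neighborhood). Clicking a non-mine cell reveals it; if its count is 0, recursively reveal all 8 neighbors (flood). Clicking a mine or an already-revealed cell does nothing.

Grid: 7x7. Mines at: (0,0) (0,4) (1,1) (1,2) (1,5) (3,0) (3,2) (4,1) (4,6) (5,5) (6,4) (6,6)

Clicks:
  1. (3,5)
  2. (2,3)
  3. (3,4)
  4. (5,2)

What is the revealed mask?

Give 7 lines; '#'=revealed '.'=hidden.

Answer: .......
.......
...###.
...###.
...###.
..#....
.......

Derivation:
Click 1 (3,5) count=1: revealed 1 new [(3,5)] -> total=1
Click 2 (2,3) count=2: revealed 1 new [(2,3)] -> total=2
Click 3 (3,4) count=0: revealed 7 new [(2,4) (2,5) (3,3) (3,4) (4,3) (4,4) (4,5)] -> total=9
Click 4 (5,2) count=1: revealed 1 new [(5,2)] -> total=10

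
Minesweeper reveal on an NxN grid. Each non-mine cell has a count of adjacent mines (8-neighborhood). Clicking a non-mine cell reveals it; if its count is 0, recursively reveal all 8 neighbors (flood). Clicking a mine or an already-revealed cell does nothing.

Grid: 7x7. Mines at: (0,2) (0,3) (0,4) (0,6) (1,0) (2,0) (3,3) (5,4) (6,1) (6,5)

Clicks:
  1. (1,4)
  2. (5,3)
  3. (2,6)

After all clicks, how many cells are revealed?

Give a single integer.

Click 1 (1,4) count=2: revealed 1 new [(1,4)] -> total=1
Click 2 (5,3) count=1: revealed 1 new [(5,3)] -> total=2
Click 3 (2,6) count=0: revealed 13 new [(1,5) (1,6) (2,4) (2,5) (2,6) (3,4) (3,5) (3,6) (4,4) (4,5) (4,6) (5,5) (5,6)] -> total=15

Answer: 15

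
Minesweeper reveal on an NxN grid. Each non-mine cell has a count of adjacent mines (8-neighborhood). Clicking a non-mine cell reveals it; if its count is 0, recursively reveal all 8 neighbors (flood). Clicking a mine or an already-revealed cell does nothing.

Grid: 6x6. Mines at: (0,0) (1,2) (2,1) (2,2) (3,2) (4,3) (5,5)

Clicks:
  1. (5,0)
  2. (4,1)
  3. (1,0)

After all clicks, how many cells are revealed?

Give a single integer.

Click 1 (5,0) count=0: revealed 8 new [(3,0) (3,1) (4,0) (4,1) (4,2) (5,0) (5,1) (5,2)] -> total=8
Click 2 (4,1) count=1: revealed 0 new [(none)] -> total=8
Click 3 (1,0) count=2: revealed 1 new [(1,0)] -> total=9

Answer: 9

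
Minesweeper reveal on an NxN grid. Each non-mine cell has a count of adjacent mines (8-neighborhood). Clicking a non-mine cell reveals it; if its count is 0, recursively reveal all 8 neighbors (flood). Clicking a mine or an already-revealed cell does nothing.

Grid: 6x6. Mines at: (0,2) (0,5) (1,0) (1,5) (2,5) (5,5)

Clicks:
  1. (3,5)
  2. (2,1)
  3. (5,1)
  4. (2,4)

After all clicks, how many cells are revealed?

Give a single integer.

Answer: 25

Derivation:
Click 1 (3,5) count=1: revealed 1 new [(3,5)] -> total=1
Click 2 (2,1) count=1: revealed 1 new [(2,1)] -> total=2
Click 3 (5,1) count=0: revealed 23 new [(1,1) (1,2) (1,3) (1,4) (2,0) (2,2) (2,3) (2,4) (3,0) (3,1) (3,2) (3,3) (3,4) (4,0) (4,1) (4,2) (4,3) (4,4) (5,0) (5,1) (5,2) (5,3) (5,4)] -> total=25
Click 4 (2,4) count=2: revealed 0 new [(none)] -> total=25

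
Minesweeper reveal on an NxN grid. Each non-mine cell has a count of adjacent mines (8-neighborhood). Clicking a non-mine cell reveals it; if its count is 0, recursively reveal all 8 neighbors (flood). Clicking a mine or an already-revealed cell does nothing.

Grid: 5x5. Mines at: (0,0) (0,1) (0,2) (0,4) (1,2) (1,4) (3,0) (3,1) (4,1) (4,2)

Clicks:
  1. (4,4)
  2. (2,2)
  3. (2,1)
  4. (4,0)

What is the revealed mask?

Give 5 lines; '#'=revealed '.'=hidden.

Answer: .....
.....
.####
...##
#..##

Derivation:
Click 1 (4,4) count=0: revealed 6 new [(2,3) (2,4) (3,3) (3,4) (4,3) (4,4)] -> total=6
Click 2 (2,2) count=2: revealed 1 new [(2,2)] -> total=7
Click 3 (2,1) count=3: revealed 1 new [(2,1)] -> total=8
Click 4 (4,0) count=3: revealed 1 new [(4,0)] -> total=9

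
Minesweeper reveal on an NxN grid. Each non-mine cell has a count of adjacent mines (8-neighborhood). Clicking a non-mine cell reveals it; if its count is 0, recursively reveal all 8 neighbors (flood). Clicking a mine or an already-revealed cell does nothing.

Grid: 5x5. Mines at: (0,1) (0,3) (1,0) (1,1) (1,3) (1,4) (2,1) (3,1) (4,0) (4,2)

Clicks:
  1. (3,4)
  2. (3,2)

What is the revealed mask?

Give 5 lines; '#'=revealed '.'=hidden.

Click 1 (3,4) count=0: revealed 6 new [(2,3) (2,4) (3,3) (3,4) (4,3) (4,4)] -> total=6
Click 2 (3,2) count=3: revealed 1 new [(3,2)] -> total=7

Answer: .....
.....
...##
..###
...##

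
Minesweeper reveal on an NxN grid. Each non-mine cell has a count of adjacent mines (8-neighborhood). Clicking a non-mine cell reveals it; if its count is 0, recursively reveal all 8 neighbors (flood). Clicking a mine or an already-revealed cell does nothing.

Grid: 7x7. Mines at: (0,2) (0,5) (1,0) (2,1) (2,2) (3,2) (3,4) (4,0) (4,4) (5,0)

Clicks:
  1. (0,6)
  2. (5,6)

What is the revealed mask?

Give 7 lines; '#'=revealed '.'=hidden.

Click 1 (0,6) count=1: revealed 1 new [(0,6)] -> total=1
Click 2 (5,6) count=0: revealed 23 new [(1,5) (1,6) (2,5) (2,6) (3,5) (3,6) (4,1) (4,2) (4,3) (4,5) (4,6) (5,1) (5,2) (5,3) (5,4) (5,5) (5,6) (6,1) (6,2) (6,3) (6,4) (6,5) (6,6)] -> total=24

Answer: ......#
.....##
.....##
.....##
.###.##
.######
.######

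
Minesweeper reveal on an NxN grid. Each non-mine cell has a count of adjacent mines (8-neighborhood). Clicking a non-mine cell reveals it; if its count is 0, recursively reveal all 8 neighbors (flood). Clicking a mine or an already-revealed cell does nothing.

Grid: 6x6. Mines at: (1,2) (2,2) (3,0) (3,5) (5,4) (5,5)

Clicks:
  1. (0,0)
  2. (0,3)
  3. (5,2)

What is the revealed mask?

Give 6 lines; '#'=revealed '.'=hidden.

Click 1 (0,0) count=0: revealed 6 new [(0,0) (0,1) (1,0) (1,1) (2,0) (2,1)] -> total=6
Click 2 (0,3) count=1: revealed 1 new [(0,3)] -> total=7
Click 3 (5,2) count=0: revealed 11 new [(3,1) (3,2) (3,3) (4,0) (4,1) (4,2) (4,3) (5,0) (5,1) (5,2) (5,3)] -> total=18

Answer: ##.#..
##....
##....
.###..
####..
####..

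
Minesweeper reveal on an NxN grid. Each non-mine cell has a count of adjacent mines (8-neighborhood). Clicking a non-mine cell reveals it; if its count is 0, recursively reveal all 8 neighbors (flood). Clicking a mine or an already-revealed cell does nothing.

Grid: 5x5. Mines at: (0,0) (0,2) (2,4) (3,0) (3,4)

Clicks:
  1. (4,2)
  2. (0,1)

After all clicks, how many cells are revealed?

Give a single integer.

Click 1 (4,2) count=0: revealed 12 new [(1,1) (1,2) (1,3) (2,1) (2,2) (2,3) (3,1) (3,2) (3,3) (4,1) (4,2) (4,3)] -> total=12
Click 2 (0,1) count=2: revealed 1 new [(0,1)] -> total=13

Answer: 13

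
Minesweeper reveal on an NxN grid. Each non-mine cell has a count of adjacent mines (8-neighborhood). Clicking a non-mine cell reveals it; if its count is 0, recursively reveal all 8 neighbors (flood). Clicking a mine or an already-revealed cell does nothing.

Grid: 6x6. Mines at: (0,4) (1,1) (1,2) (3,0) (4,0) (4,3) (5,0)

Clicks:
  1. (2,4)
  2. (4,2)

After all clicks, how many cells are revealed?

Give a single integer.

Answer: 14

Derivation:
Click 1 (2,4) count=0: revealed 13 new [(1,3) (1,4) (1,5) (2,3) (2,4) (2,5) (3,3) (3,4) (3,5) (4,4) (4,5) (5,4) (5,5)] -> total=13
Click 2 (4,2) count=1: revealed 1 new [(4,2)] -> total=14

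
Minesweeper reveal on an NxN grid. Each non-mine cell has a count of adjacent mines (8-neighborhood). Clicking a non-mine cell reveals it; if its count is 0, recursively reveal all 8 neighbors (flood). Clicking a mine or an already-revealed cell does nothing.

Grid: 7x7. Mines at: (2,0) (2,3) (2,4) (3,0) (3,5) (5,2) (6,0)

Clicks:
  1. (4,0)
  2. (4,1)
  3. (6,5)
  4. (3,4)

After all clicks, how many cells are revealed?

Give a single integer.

Answer: 15

Derivation:
Click 1 (4,0) count=1: revealed 1 new [(4,0)] -> total=1
Click 2 (4,1) count=2: revealed 1 new [(4,1)] -> total=2
Click 3 (6,5) count=0: revealed 12 new [(4,3) (4,4) (4,5) (4,6) (5,3) (5,4) (5,5) (5,6) (6,3) (6,4) (6,5) (6,6)] -> total=14
Click 4 (3,4) count=3: revealed 1 new [(3,4)] -> total=15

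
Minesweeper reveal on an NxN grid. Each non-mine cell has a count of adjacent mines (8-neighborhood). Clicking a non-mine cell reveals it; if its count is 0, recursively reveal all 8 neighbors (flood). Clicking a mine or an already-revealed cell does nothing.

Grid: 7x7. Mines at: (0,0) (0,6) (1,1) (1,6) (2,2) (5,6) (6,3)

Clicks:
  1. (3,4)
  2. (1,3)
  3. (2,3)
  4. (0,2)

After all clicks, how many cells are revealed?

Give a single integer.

Answer: 37

Derivation:
Click 1 (3,4) count=0: revealed 37 new [(0,2) (0,3) (0,4) (0,5) (1,2) (1,3) (1,4) (1,5) (2,0) (2,1) (2,3) (2,4) (2,5) (2,6) (3,0) (3,1) (3,2) (3,3) (3,4) (3,5) (3,6) (4,0) (4,1) (4,2) (4,3) (4,4) (4,5) (4,6) (5,0) (5,1) (5,2) (5,3) (5,4) (5,5) (6,0) (6,1) (6,2)] -> total=37
Click 2 (1,3) count=1: revealed 0 new [(none)] -> total=37
Click 3 (2,3) count=1: revealed 0 new [(none)] -> total=37
Click 4 (0,2) count=1: revealed 0 new [(none)] -> total=37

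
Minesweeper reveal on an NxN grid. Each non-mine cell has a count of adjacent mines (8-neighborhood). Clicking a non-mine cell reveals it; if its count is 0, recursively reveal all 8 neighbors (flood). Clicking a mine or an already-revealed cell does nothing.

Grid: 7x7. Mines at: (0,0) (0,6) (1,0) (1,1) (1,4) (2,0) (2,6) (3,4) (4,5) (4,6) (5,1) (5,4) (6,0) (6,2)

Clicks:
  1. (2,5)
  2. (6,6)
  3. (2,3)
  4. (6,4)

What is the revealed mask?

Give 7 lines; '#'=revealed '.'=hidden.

Click 1 (2,5) count=3: revealed 1 new [(2,5)] -> total=1
Click 2 (6,6) count=0: revealed 4 new [(5,5) (5,6) (6,5) (6,6)] -> total=5
Click 3 (2,3) count=2: revealed 1 new [(2,3)] -> total=6
Click 4 (6,4) count=1: revealed 1 new [(6,4)] -> total=7

Answer: .......
.......
...#.#.
.......
.......
.....##
....###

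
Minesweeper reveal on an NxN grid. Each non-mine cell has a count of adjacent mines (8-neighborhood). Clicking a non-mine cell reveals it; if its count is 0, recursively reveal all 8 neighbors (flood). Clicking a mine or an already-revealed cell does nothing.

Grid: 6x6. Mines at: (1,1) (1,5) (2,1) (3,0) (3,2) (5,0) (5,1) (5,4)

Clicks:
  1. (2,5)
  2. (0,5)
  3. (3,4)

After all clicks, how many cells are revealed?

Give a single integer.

Click 1 (2,5) count=1: revealed 1 new [(2,5)] -> total=1
Click 2 (0,5) count=1: revealed 1 new [(0,5)] -> total=2
Click 3 (3,4) count=0: revealed 8 new [(2,3) (2,4) (3,3) (3,4) (3,5) (4,3) (4,4) (4,5)] -> total=10

Answer: 10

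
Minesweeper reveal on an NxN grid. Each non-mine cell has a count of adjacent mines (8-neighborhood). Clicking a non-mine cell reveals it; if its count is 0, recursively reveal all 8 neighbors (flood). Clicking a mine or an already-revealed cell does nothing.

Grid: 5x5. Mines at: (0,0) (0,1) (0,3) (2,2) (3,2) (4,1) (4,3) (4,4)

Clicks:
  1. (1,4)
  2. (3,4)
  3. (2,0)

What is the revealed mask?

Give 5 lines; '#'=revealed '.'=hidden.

Click 1 (1,4) count=1: revealed 1 new [(1,4)] -> total=1
Click 2 (3,4) count=2: revealed 1 new [(3,4)] -> total=2
Click 3 (2,0) count=0: revealed 6 new [(1,0) (1,1) (2,0) (2,1) (3,0) (3,1)] -> total=8

Answer: .....
##..#
##...
##..#
.....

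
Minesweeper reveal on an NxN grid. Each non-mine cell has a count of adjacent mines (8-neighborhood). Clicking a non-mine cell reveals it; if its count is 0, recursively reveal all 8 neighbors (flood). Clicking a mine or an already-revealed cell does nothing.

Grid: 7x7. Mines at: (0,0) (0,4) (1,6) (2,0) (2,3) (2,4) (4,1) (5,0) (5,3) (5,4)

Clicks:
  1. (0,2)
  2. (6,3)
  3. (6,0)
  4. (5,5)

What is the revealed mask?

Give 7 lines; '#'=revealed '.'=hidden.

Answer: .###...
.###...
.......
.......
.......
.....#.
#..#...

Derivation:
Click 1 (0,2) count=0: revealed 6 new [(0,1) (0,2) (0,3) (1,1) (1,2) (1,3)] -> total=6
Click 2 (6,3) count=2: revealed 1 new [(6,3)] -> total=7
Click 3 (6,0) count=1: revealed 1 new [(6,0)] -> total=8
Click 4 (5,5) count=1: revealed 1 new [(5,5)] -> total=9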